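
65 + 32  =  97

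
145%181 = 145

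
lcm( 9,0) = 0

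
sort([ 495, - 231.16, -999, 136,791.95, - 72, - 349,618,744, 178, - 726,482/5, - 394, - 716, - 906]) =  [  -  999, - 906, - 726, - 716,  -  394, - 349, - 231.16,-72  ,  482/5,136, 178,495,618,744 , 791.95]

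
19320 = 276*70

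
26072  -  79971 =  - 53899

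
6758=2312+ 4446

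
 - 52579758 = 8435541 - 61015299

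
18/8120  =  9/4060 =0.00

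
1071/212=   1071/212= 5.05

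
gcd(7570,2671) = 1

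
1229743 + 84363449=85593192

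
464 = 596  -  132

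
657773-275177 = 382596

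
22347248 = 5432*4114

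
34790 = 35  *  994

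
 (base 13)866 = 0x59C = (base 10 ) 1436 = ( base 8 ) 2634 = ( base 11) 1096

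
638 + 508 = 1146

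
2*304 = 608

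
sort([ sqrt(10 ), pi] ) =[pi, sqrt(10) ]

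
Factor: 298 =2^1*149^1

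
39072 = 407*96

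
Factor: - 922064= - 2^4 * 11^1* 13^2 * 31^1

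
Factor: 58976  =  2^5*19^1*97^1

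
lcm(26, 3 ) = 78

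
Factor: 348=2^2*3^1*29^1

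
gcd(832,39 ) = 13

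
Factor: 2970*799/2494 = 1186515/1247 = 3^3*5^1*11^1*17^1*29^( - 1 )*43^ (  -  1)*47^1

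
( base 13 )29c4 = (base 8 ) 13673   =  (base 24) AD3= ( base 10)6075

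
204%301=204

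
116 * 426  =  49416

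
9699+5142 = 14841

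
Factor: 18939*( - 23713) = - 3^1*23^1*59^1*107^1*1031^1 = - 449100507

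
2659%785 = 304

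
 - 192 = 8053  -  8245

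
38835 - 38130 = 705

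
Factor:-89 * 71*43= - 43^1 * 71^1*89^1  =  - 271717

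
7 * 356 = 2492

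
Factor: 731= 17^1*43^1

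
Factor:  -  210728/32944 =  -  2^( - 1 )*7^1*29^ (  -  1)*53^1 = -  371/58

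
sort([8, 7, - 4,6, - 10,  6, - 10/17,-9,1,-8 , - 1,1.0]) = [ - 10, - 9, - 8, - 4, - 1 , - 10/17, 1,1.0, 6 , 6, 7, 8]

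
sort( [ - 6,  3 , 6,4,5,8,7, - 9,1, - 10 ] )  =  [-10,-9, - 6,1,3, 4,5,6,7,8]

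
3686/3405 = 1 + 281/3405 = 1.08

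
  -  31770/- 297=106 + 32/33=106.97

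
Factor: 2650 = 2^1*5^2*53^1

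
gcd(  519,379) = 1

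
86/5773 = 86/5773 = 0.01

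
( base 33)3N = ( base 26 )4i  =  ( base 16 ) 7a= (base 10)122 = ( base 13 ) 95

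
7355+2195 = 9550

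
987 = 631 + 356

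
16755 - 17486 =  - 731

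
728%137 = 43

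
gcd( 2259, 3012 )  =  753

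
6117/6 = 2039/2 = 1019.50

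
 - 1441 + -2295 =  - 3736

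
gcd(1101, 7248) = 3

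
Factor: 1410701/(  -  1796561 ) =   -  13^(- 1 )*43^1*53^1*619^1*138197^( - 1) 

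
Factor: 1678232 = 2^3*19^1*61^1 * 181^1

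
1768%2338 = 1768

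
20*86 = 1720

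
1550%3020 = 1550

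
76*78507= 5966532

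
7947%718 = 49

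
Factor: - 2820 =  - 2^2 * 3^1*5^1*47^1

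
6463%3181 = 101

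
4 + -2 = 2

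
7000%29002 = 7000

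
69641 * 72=5014152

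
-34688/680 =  - 52 + 84/85  =  -51.01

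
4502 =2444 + 2058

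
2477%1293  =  1184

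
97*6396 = 620412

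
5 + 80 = 85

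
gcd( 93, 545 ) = 1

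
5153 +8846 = 13999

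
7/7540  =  7/7540 = 0.00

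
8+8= 16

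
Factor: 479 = 479^1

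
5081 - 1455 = 3626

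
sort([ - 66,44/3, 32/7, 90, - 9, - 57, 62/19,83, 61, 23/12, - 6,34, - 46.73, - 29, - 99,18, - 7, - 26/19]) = [ -99 , - 66,-57 , - 46.73, - 29,-9, - 7, - 6,-26/19, 23/12,62/19, 32/7,44/3, 18,34, 61,83, 90 ]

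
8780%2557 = 1109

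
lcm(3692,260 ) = 18460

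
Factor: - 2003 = - 2003^1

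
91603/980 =91603/980 = 93.47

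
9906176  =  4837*2048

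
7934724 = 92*86247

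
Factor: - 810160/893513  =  -2^4*5^1*13^1*31^ ( - 1 ) * 37^( - 1) = -  1040/1147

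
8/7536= 1/942= 0.00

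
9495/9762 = 3165/3254 = 0.97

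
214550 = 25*8582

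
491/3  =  163 + 2/3 = 163.67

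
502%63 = 61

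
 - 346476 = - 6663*52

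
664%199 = 67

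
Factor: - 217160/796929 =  - 2^3*3^( - 1)*5^1*7^( - 1 )*61^1*89^1*137^( - 1)*277^(-1) 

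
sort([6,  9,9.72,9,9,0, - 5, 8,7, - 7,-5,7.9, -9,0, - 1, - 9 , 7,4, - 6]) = [ - 9, - 9,-7, - 6, - 5,-5,-1,  0,0,  4, 6,7  ,  7,7.9,  8,  9,9, 9,9.72 ] 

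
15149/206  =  73+111/206=73.54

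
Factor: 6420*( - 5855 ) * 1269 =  - 47700567900= - 2^2 * 3^4 * 5^2 *47^1*107^1*1171^1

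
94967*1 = 94967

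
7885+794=8679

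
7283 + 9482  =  16765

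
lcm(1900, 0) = 0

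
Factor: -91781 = -91781^1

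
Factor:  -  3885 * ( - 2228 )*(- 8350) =  -  72275763000 = - 2^3*3^1*5^3*7^1 * 37^1*167^1*557^1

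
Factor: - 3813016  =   - 2^3 * 47^1*10141^1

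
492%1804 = 492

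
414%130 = 24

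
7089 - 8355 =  - 1266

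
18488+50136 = 68624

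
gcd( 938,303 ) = 1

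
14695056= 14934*984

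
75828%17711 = 4984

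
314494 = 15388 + 299106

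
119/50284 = 119/50284 =0.00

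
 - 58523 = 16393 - 74916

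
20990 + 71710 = 92700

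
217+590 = 807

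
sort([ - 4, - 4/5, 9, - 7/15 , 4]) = [ -4,-4/5, - 7/15, 4, 9 ] 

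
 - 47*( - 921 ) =43287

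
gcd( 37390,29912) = 7478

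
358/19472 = 179/9736 = 0.02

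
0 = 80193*0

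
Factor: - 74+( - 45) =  - 119 =- 7^1*17^1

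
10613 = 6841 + 3772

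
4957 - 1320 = 3637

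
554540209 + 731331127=1285871336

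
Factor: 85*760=64600 = 2^3 * 5^2 *17^1*19^1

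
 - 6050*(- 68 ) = 411400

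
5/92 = 5/92 = 0.05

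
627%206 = 9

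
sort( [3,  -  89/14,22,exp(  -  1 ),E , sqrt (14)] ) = [- 89/14,exp ( - 1), E, 3,sqrt(14 ), 22 ]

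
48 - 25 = 23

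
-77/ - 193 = 77/193 = 0.40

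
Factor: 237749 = 237749^1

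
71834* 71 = 5100214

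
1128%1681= 1128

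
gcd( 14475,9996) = 3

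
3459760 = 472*7330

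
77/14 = 5+1/2 = 5.50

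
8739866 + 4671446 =13411312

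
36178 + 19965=56143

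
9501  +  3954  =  13455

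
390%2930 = 390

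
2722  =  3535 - 813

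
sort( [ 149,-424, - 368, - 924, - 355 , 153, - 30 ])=[ - 924, - 424,-368,-355, - 30, 149,  153 ]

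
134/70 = 1 + 32/35= 1.91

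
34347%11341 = 324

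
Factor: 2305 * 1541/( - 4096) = -2^(-12 )*5^1 * 23^1*67^1 * 461^1 = -3552005/4096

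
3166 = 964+2202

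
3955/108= 36  +  67/108= 36.62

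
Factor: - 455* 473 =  - 5^1*7^1*11^1*13^1*43^1 =-215215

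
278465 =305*913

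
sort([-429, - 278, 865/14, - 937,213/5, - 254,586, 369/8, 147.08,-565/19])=[ -937, - 429, - 278,-254, - 565/19,213/5,  369/8,865/14, 147.08, 586 ]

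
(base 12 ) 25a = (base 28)CM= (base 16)166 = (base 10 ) 358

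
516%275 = 241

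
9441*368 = 3474288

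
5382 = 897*6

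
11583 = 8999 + 2584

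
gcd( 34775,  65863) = 1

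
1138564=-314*( - 3626 ) 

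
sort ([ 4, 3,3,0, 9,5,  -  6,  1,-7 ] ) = [ - 7, - 6,0, 1,3,3,4,  5, 9] 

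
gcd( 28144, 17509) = 1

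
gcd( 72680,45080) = 920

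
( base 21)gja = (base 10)7465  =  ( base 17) 18e2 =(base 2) 1110100101001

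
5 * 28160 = 140800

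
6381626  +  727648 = 7109274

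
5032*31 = 155992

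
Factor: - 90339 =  - 3^1*30113^1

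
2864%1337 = 190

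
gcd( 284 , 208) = 4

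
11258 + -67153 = -55895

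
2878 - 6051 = - 3173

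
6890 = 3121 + 3769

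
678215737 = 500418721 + 177797016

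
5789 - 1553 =4236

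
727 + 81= 808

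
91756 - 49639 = 42117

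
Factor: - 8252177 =  -  727^1*11351^1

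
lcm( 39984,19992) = 39984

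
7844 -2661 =5183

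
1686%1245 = 441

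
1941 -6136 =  - 4195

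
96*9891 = 949536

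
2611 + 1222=3833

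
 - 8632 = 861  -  9493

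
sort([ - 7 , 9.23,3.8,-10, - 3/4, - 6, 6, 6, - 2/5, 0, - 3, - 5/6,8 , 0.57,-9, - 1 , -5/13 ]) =[ - 10,-9, - 7 ,  -  6, - 3, - 1 , - 5/6, - 3/4,  -  2/5, - 5/13, 0, 0.57,  3.8, 6 , 6,8,9.23] 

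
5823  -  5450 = 373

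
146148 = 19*7692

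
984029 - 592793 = 391236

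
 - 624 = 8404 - 9028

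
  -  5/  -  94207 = 5/94207 = 0.00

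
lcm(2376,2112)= 19008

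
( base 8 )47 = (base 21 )1I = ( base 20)1j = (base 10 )39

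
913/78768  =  913/78768  =  0.01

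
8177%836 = 653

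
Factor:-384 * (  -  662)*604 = 153541632 = 2^10*3^1*151^1 * 331^1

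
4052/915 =4052/915 = 4.43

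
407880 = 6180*66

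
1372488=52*26394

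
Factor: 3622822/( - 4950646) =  - 7^1* 23^1 * 239^( - 1)*10357^( - 1 )*11251^1 = - 1811411/2475323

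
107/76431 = 107/76431 =0.00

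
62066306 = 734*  84559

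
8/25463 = 8/25463 = 0.00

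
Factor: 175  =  5^2*7^1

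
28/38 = 14/19 = 0.74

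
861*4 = 3444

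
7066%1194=1096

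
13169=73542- 60373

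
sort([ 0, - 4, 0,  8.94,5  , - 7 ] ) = [ - 7,-4, 0, 0,5, 8.94]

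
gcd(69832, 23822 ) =86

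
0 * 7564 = 0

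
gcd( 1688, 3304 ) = 8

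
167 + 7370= 7537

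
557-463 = 94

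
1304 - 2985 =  - 1681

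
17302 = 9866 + 7436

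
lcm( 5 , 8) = 40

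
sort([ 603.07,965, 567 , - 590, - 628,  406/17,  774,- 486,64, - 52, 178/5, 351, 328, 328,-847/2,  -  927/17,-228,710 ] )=[-628,-590,  -  486 , - 847/2,-228 ,-927/17,-52, 406/17, 178/5,64, 328,328,351, 567, 603.07, 710,774, 965 ] 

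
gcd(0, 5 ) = 5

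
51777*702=36347454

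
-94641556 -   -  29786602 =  - 64854954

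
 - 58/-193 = 58/193= 0.30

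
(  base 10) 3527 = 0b110111000111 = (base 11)2717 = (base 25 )5G2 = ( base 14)13DD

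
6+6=12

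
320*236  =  75520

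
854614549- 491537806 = 363076743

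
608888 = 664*917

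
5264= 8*658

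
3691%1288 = 1115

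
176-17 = 159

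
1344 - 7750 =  - 6406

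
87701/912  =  96 + 149/912 = 96.16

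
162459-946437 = -783978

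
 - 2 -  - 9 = 7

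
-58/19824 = - 29/9912 = - 0.00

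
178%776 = 178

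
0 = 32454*0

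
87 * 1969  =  171303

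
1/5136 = 1/5136=0.00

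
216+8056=8272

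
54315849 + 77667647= 131983496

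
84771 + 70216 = 154987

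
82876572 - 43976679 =38899893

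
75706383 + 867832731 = 943539114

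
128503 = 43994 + 84509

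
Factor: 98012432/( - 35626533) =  - 2^4*3^( - 1 )*7^1*31^(-1)*379^1*2309^1*383081^( - 1)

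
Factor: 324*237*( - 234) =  - 2^3* 3^7*13^1*79^1 = - 17968392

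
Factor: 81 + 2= 83= 83^1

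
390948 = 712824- 321876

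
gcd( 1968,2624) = 656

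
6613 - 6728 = - 115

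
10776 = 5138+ 5638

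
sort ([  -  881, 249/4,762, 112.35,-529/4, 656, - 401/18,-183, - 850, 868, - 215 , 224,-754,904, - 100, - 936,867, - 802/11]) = [ - 936, - 881, -850, - 754, - 215 , - 183, - 529/4, - 100,  -  802/11  , - 401/18, 249/4, 112.35, 224, 656,762, 867, 868, 904] 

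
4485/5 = 897 = 897.00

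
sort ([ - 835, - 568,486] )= [ - 835, - 568,  486 ]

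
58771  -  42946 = 15825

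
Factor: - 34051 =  - 17^1*2003^1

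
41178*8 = 329424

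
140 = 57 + 83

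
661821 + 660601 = 1322422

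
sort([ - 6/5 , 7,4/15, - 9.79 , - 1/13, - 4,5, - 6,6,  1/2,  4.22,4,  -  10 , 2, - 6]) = [ - 10, - 9.79, - 6, - 6 , - 4 , - 6/5, - 1/13,4/15, 1/2,2,4,4.22,5,6,7 ] 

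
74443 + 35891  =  110334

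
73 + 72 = 145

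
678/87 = 7 + 23/29=7.79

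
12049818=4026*2993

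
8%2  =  0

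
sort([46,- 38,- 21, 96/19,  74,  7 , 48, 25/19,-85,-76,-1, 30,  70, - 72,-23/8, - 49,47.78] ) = [ - 85, - 76, - 72, -49,- 38,-21,- 23/8, -1,  25/19,96/19 , 7, 30,46, 47.78,  48,70 , 74 ]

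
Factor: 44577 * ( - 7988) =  - 356081076   =  - 2^2*3^3*13^1*127^1*1997^1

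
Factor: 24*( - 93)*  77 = - 171864 =- 2^3 * 3^2*7^1*11^1*31^1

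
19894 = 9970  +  9924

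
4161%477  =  345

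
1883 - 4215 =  - 2332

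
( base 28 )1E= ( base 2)101010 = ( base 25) 1H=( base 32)1a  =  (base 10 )42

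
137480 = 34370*4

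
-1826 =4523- 6349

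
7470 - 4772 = 2698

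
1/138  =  1/138 = 0.01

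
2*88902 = 177804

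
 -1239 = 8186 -9425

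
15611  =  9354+6257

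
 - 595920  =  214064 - 809984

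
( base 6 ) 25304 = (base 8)7310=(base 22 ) 7i0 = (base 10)3784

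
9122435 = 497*18355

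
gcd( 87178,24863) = 1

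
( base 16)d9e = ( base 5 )102421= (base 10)3486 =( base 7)13110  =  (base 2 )110110011110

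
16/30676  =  4/7669 = 0.00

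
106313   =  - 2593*( - 41 ) 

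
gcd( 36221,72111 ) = 1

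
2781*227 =631287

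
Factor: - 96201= - 3^3*7^1*509^1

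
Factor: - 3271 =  - 3271^1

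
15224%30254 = 15224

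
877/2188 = 877/2188 = 0.40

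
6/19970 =3/9985 = 0.00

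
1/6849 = 1/6849 = 0.00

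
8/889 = 8/889 = 0.01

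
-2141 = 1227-3368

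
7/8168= 7/8168 = 0.00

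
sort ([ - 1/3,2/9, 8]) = [ -1/3, 2/9, 8] 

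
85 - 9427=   -  9342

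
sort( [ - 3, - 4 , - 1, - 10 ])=[-10,-4, - 3, - 1 ]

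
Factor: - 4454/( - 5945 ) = 2^1*5^( - 1)*17^1*29^( - 1)*41^( - 1 )*131^1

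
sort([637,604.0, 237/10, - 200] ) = [ - 200,237/10, 604.0,637]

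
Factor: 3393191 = 19^1*271^1*659^1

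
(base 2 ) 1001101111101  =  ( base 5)124424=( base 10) 4989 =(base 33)4j6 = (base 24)8fl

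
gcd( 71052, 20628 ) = 2292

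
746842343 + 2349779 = 749192122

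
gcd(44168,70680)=8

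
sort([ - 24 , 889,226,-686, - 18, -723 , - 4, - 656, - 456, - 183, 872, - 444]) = [ - 723, - 686, - 656, - 456, - 444,  -  183,-24,-18,  -  4, 226, 872,889 ]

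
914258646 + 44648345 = 958906991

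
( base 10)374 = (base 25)EO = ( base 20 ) ie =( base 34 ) B0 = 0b101110110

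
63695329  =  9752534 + 53942795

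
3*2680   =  8040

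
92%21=8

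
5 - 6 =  - 1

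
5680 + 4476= 10156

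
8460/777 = 2820/259 = 10.89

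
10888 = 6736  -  - 4152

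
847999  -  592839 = 255160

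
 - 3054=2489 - 5543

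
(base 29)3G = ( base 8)147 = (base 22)4f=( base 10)103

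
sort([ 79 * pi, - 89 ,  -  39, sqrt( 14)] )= [-89, - 39  ,  sqrt(14),79*pi]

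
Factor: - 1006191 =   -  3^2 * 111799^1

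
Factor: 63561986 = 2^1*131^1*242603^1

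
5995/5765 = 1199/1153 = 1.04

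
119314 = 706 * 169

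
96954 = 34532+62422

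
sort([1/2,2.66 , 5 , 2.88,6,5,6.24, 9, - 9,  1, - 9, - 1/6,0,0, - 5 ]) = [ - 9, -9, - 5 ,-1/6,0,0,1/2, 1, 2.66,2.88, 5 , 5,6,6.24, 9] 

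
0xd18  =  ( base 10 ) 3352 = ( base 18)a64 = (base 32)38o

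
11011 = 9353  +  1658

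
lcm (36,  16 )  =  144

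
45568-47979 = - 2411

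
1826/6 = 304 + 1/3 = 304.33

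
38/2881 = 38/2881 = 0.01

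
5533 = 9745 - 4212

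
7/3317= 7/3317 = 0.00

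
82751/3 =27583+2/3=27583.67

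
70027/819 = 70027/819 = 85.50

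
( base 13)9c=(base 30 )49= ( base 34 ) 3r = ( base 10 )129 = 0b10000001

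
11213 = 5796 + 5417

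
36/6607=36/6607 = 0.01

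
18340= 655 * 28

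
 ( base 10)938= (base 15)428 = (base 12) 662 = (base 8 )1652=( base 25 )1CD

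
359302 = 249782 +109520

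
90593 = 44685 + 45908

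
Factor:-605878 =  - 2^1*7^1 * 13^1*3329^1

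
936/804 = 78/67=1.16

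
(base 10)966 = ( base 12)686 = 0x3c6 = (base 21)240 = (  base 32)U6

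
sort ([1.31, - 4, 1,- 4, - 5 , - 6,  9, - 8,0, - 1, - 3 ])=[ - 8, - 6 , - 5,  -  4, - 4, - 3, - 1,0 , 1,1.31,9]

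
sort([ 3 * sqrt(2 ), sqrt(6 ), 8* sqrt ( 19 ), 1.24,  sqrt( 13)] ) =[1.24 , sqrt ( 6 ),  sqrt(13) , 3*sqrt (2 ), 8*sqrt( 19) ]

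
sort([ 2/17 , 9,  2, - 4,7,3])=[-4, 2/17,  2,3,7,  9 ]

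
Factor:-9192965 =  -5^1*47^1*39119^1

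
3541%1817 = 1724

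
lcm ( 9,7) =63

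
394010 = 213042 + 180968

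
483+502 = 985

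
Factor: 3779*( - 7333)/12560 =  - 2^( - 4)*5^( - 1)*157^( - 1)*3779^1*7333^1 = - 27711407/12560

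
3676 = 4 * 919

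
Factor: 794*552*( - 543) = -237990384 = - 2^4*3^2*23^1*181^1*397^1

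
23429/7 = 3347 = 3347.00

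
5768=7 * 824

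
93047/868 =107 + 171/868 = 107.20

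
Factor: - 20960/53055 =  - 32/81= -2^5*3^( -4)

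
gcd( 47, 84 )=1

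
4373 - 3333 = 1040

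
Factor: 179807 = 179807^1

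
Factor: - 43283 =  - 43283^1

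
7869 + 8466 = 16335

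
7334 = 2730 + 4604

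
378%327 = 51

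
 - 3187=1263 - 4450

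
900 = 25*36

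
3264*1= 3264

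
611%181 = 68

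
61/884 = 61/884 = 0.07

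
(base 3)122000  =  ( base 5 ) 3314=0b111001011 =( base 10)459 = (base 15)209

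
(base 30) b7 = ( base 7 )661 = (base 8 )521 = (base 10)337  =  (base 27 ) CD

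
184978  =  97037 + 87941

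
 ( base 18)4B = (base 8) 123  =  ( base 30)2N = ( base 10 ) 83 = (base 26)35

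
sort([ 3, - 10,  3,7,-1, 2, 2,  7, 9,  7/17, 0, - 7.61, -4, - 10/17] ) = [ - 10, - 7.61, - 4 , - 1,  -  10/17,0,  7/17,2, 2,3,3, 7,7, 9]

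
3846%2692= 1154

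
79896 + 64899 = 144795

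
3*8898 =26694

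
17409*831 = 14466879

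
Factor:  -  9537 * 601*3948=-2^2*3^2*7^1*11^1*17^2*47^1 * 601^1 =-22628897676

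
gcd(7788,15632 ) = 4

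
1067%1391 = 1067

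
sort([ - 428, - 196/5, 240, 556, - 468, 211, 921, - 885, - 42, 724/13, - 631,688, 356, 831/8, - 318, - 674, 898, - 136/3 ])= [ - 885, - 674, - 631 , - 468, - 428, - 318, - 136/3, - 42, - 196/5, 724/13,831/8, 211,240, 356,556, 688,898, 921]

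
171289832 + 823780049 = 995069881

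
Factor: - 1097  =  -1097^1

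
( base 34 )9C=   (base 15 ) 163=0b100111110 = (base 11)26A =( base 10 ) 318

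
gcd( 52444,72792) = 4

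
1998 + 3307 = 5305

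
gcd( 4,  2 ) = 2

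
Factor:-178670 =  - 2^1*5^1*17^1*1051^1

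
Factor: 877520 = 2^4*5^1*7^1*1567^1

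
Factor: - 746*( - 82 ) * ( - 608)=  - 37192576 = - 2^7*19^1*41^1*373^1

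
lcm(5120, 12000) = 384000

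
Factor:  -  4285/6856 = - 2^( - 3)*5^1 = -5/8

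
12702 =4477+8225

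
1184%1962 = 1184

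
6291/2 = 3145+1/2 =3145.50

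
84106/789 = 106 + 472/789 = 106.60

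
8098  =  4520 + 3578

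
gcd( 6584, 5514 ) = 2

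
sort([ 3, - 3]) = [-3,3 ] 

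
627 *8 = 5016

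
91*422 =38402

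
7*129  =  903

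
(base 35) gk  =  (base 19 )1ba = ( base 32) I4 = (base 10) 580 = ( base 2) 1001000100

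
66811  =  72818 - 6007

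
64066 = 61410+2656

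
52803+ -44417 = 8386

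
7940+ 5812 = 13752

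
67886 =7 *9698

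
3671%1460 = 751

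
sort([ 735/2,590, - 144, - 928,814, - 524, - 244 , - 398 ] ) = [ - 928, - 524, - 398, - 244, - 144, 735/2,590,814 ]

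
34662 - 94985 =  - 60323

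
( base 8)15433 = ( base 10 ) 6939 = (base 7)26142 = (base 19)1044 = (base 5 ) 210224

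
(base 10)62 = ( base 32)1u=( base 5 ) 222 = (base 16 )3E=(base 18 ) 38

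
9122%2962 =236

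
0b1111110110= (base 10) 1014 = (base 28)186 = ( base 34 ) ts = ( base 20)2AE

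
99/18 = 11/2 = 5.50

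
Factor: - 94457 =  - 11^1*31^1*277^1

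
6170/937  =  6+548/937=   6.58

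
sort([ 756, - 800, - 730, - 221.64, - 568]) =[ -800, - 730, - 568,-221.64,756]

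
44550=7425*6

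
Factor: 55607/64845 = 3^( - 2 )*5^( - 1) * 11^( - 1 ) *17^1*131^( - 1)*3271^1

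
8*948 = 7584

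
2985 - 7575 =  - 4590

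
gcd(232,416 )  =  8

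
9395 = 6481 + 2914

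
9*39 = 351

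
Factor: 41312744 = 2^3*11^1*59^1*73^1*109^1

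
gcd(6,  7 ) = 1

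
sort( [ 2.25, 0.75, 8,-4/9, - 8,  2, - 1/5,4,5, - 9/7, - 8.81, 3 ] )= [ - 8.81, - 8 ,-9/7 , - 4/9,-1/5, 0.75  ,  2 , 2.25,3 , 4,5,8 ] 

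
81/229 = 81/229 = 0.35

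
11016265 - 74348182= - 63331917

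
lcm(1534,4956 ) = 64428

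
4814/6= 2407/3 =802.33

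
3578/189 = 3578/189 = 18.93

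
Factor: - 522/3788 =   -  261/1894 = - 2^( - 1)*3^2 * 29^1*947^ ( -1) 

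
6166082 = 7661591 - 1495509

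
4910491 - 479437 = 4431054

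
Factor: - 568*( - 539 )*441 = 135013032 = 2^3*3^2*7^4*11^1*71^1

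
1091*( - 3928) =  - 4285448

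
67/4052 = 67/4052=0.02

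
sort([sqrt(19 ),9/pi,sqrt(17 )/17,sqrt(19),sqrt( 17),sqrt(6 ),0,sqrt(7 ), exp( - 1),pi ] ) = [ 0,sqrt( 17)/17,exp( - 1), sqrt( 6), sqrt( 7 ),9/pi,pi,sqrt( 17),  sqrt (19),sqrt (19)]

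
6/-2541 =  - 1  +  845/847 = -0.00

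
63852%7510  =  3772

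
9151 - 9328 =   -  177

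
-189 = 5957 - 6146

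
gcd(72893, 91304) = 1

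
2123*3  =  6369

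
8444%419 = 64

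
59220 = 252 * 235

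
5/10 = 1/2 = 0.50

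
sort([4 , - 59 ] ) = [ - 59  ,  4 ] 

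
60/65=12/13 =0.92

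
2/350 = 1/175=0.01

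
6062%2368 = 1326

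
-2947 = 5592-8539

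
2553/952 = 2553/952= 2.68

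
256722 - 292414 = - 35692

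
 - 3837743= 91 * ( - 42173)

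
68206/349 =195 + 151/349 = 195.43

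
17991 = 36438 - 18447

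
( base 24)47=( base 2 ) 1100111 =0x67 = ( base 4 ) 1213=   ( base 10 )103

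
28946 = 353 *82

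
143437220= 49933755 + 93503465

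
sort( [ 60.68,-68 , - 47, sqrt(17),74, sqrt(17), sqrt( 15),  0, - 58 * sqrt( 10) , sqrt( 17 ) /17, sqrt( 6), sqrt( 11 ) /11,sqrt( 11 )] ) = [ - 58*sqrt(  10),  -  68, - 47,  0, sqrt( 17) /17, sqrt( 11 )/11, sqrt(6) , sqrt(11),sqrt( 15),sqrt( 17 ),sqrt(17 ), 60.68,74]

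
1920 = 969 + 951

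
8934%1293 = 1176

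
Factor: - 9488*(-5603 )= 53161264 = 2^4* 13^1* 431^1 * 593^1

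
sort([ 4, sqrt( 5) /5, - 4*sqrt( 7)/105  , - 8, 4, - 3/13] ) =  [  -  8, - 3/13, - 4*sqrt(7 )/105, sqrt( 5 ) /5, 4,4]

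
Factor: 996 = 2^2 * 3^1*83^1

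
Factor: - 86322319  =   - 53^1 * 131^1*12433^1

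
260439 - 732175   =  -471736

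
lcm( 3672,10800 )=183600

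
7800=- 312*( - 25 )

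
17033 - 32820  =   - 15787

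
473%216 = 41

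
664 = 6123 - 5459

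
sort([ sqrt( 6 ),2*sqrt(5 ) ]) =[ sqrt( 6), 2 * sqrt(5)]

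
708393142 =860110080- 151716938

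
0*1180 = 0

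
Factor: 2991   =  3^1*997^1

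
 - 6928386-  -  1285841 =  - 5642545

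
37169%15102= 6965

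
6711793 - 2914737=3797056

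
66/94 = 33/47 = 0.70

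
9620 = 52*185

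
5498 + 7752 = 13250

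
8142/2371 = 8142/2371 =3.43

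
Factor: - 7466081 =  - 7^3 * 21767^1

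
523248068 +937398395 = 1460646463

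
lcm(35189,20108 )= 140756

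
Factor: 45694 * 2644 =2^3 * 11^1*31^1*67^1* 661^1 = 120814936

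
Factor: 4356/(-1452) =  - 3= -3^1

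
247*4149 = 1024803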